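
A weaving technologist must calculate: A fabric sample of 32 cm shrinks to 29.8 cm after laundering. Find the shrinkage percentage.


Formula: Shrinkage% = ((L_before - L_after) / L_before) * 100
Step 1: Shrinkage = 32 - 29.8 = 2.2 cm
Step 2: Shrinkage% = (2.2 / 32) * 100
Step 3: Shrinkage% = 0.06875 * 100 = 6.875% ≈ 6.9%

6.9%


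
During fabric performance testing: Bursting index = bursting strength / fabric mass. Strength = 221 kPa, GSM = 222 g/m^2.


Formula: Bursting Index = Bursting Strength / Fabric GSM
BI = 221 kPa / 222 g/m^2
BI = 0.995 kPa/(g/m^2)

0.995 kPa/(g/m^2)


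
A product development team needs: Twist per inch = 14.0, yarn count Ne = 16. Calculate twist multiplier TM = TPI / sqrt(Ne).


Formula: TM = TPI / sqrt(Ne)
Step 1: sqrt(Ne) = sqrt(16) = 4
Step 2: TM = 14.0 / 4 = 3.50

3.50 TM


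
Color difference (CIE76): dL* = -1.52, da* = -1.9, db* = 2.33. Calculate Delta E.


Formula: Delta E = sqrt(dL*^2 + da*^2 + db*^2)
Step 1: dL*^2 = (-1.52)^2 = 2.3104
Step 2: da*^2 = (-1.9)^2 = 3.61
Step 3: db*^2 = 2.33^2 = 5.4289
Step 4: Sum = 2.3104 + 3.61 + 5.4289 = 11.3493
Step 5: Delta E = sqrt(11.3493) = 3.37

3.37 Delta E


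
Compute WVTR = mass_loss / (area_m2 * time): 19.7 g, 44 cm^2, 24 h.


Formula: WVTR = mass_loss / (area * time)
Step 1: Convert area: 44 cm^2 = 0.0044 m^2
Step 2: WVTR = 19.7 g / (0.0044 m^2 * 24 h)
Step 3: WVTR = 19.7 / 0.1056 = 186.6 g/m^2/h

186.6 g/m^2/h


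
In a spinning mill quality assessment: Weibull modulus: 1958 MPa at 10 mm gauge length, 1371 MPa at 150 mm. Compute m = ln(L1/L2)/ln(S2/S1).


Formula: m = ln(L1/L2) / ln(S2/S1)
Step 1: ln(L1/L2) = ln(10/150) = -2.70805
Step 2: S2/S1 = 1371/1958 = 0.7002
Step 3: ln(S2/S1) = ln(0.7002) = -0.35639
Step 4: m = -2.70805 / -0.35639 = 7.60

7.60 (Weibull m)


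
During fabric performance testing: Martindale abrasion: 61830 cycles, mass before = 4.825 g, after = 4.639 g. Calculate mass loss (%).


Formula: Mass loss% = ((m_before - m_after) / m_before) * 100
Step 1: Mass loss = 4.825 - 4.639 = 0.186 g
Step 2: Ratio = 0.186 / 4.825 = 0.0385492
Step 3: Mass loss% = 0.0385492 * 100 = 3.85492% ≈ 3.85%

3.85%


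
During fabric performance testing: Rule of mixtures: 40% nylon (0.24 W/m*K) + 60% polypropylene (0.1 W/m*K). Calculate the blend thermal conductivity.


Formula: Blend property = (fraction_A * property_A) + (fraction_B * property_B)
Step 1: Contribution A = 40/100 * 0.24 W/m*K = 0.096 W/m*K
Step 2: Contribution B = 60/100 * 0.1 W/m*K = 0.06 W/m*K
Step 3: Blend thermal conductivity = 0.096 + 0.06 = 0.156 W/m*K

0.156 W/m*K


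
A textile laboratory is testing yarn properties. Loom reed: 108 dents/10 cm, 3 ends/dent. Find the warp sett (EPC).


Formula: EPC = (dents per 10 cm * ends per dent) / 10
Step 1: Total ends per 10 cm = 108 * 3 = 324
Step 2: EPC = 324 / 10 = 32.4 ends/cm

32.4 ends/cm


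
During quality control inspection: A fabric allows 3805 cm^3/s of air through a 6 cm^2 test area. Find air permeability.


Formula: Air Permeability = Airflow / Test Area
AP = 3805 cm^3/s / 6 cm^2
AP = 634.2 cm^3/s/cm^2

634.2 cm^3/s/cm^2


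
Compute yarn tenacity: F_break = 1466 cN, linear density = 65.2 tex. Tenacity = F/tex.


Formula: Tenacity = Breaking force / Linear density
Tenacity = 1466 cN / 65.2 tex
Tenacity = 22.48 cN/tex

22.48 cN/tex


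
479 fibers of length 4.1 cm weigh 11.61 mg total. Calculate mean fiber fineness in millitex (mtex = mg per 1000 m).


Formula: fineness (mtex) = mass (mg) / total length (km) = (mass_mg / total_length_m) * 1000
Step 1: Convert fiber length: 4.1 cm = 0.041 m
Step 2: Total fiber length = 479 * 0.041 = 19.639 m
Step 3: Linear density = 11.61 mg / 19.639 m = 0.5912 mg/m
Step 4: fineness = 0.5912 * 1000 = 591.2 mtex

591.2 mtex


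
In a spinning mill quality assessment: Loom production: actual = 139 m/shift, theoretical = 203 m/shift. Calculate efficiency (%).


Formula: Efficiency% = (Actual output / Theoretical output) * 100
Efficiency% = (139 / 203) * 100
Efficiency% = 0.684729 * 100 = 68.4729% ≈ 68.5%

68.5%


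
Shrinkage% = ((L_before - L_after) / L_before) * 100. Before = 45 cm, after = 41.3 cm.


Formula: Shrinkage% = ((L_before - L_after) / L_before) * 100
Step 1: Shrinkage = 45 - 41.3 = 3.7 cm
Step 2: Shrinkage% = (3.7 / 45) * 100
Step 3: Shrinkage% = 0.082222 * 100 = 8.2222% ≈ 8.2%

8.2%


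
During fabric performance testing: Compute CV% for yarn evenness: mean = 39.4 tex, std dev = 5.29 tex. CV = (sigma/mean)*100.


Formula: CV% = (standard deviation / mean) * 100
Step 1: Ratio = 5.29 / 39.4 = 0.134264
Step 2: CV% = 0.134264 * 100 = 13.4264% ≈ 13.4%

13.4%


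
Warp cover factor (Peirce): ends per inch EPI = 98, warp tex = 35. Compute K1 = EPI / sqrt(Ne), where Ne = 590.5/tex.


Formula: K1 = EPI / sqrt(Ne), with Ne = 590.5 / tex_warp
Step 1: Ne = 590.5 / 35 = 16.871
Step 2: sqrt(Ne) = sqrt(16.871) = 4.1074
Step 3: K1 = 98 / 4.1074 = 23.9

23.9


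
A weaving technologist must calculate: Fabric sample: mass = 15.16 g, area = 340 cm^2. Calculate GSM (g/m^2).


Formula: GSM = mass_g / area_m2
Step 1: Convert area: 340 cm^2 = 340 / 10000 = 0.034 m^2
Step 2: GSM = 15.16 g / 0.034 m^2 = 445.9 g/m^2

445.9 g/m^2


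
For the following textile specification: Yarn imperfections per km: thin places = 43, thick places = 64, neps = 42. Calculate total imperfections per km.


Formula: Total = thin places + thick places + neps
Total = 43 + 64 + 42
Total = 149 imperfections/km

149 imperfections/km


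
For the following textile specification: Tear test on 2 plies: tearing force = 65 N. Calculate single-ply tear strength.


Formula: Per-ply strength = Total force / Number of plies
Per-ply = 65 N / 2
Per-ply = 32.5 N

32.5 N


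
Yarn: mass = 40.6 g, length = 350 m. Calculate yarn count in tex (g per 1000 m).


Formula: Tex = (mass_g / length_m) * 1000
Substituting: Tex = (40.6 / 350) * 1000
Intermediate: 40.6 / 350 = 0.116 g/m
Tex = 0.116 * 1000 = 116.00 tex

116.00 tex


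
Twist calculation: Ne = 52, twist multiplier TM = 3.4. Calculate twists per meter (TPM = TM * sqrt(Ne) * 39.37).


Formula: TPM = TM * sqrt(Ne) * 39.37
Step 1: sqrt(Ne) = sqrt(52) = 7.2111
Step 2: TM * sqrt(Ne) = 3.4 * 7.2111 = 24.5177
Step 3: TPM = 24.5177 * 39.37 = 965 twists/m

965 twists/m


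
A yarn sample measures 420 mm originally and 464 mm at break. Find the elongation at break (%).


Formula: Elongation (%) = ((L_break - L0) / L0) * 100
Step 1: Extension = 464 - 420 = 44 mm
Step 2: Elongation = (44 / 420) * 100
Step 3: Elongation = 0.104762 * 100 = 10.4762% ≈ 10.5%

10.5%


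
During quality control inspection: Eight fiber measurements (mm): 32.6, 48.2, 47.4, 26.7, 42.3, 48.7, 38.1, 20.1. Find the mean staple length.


Formula: Mean = sum of lengths / count
Sum = 32.6 + 48.2 + 47.4 + 26.7 + 42.3 + 48.7 + 38.1 + 20.1
Sum = 304.1 mm
Mean = 304.1 / 8 = 38.01 mm

38.01 mm


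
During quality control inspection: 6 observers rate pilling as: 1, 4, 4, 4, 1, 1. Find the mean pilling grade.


Formula: Mean = sum / count
Sum = 1 + 4 + 4 + 4 + 1 + 1 = 15
Mean = 15 / 6 = 2.5

2.5


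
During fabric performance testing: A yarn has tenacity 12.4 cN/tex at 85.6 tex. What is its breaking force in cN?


Formula: Breaking force = Tenacity * Linear density
F = 12.4 cN/tex * 85.6 tex
F = 1061.44 cN

1061.44 cN


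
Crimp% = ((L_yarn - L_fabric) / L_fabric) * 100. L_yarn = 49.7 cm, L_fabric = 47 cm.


Formula: Crimp% = ((L_yarn - L_fabric) / L_fabric) * 100
Step 1: Extension = 49.7 - 47 = 2.7 cm
Step 2: Crimp% = (2.7 / 47) * 100
Step 3: Crimp% = 0.057447 * 100 = 5.7447% ≈ 5.7%

5.7%


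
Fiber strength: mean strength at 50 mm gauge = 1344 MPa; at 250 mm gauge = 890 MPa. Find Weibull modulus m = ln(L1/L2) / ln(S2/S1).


Formula: m = ln(L1/L2) / ln(S2/S1)
Step 1: ln(L1/L2) = ln(50/250) = -1.60944
Step 2: S2/S1 = 890/1344 = 0.6622
Step 3: ln(S2/S1) = ln(0.6622) = -0.41219
Step 4: m = -1.60944 / -0.41219 = 3.90

3.90 (Weibull m)


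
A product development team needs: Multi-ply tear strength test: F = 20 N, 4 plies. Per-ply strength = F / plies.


Formula: Per-ply strength = Total force / Number of plies
Per-ply = 20 N / 4
Per-ply = 5 N

5 N


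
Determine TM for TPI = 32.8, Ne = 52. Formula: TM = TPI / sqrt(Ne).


Formula: TM = TPI / sqrt(Ne)
Step 1: sqrt(Ne) = sqrt(52) = 7.2111
Step 2: TM = 32.8 / 7.2111 = 4.55

4.55 TM


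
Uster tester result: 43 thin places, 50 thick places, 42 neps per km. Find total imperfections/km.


Formula: Total = thin places + thick places + neps
Total = 43 + 50 + 42
Total = 135 imperfections/km

135 imperfections/km


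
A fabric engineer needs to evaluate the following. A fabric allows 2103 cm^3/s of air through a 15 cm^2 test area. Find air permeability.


Formula: Air Permeability = Airflow / Test Area
AP = 2103 cm^3/s / 15 cm^2
AP = 140.2 cm^3/s/cm^2

140.2 cm^3/s/cm^2


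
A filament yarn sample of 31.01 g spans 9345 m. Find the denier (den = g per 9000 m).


Formula: den = (mass_g / length_m) * 9000
Substituting: den = (31.01 / 9345) * 9000
Intermediate: 31.01 / 9345 = 0.00331835 g/m
den = 0.00331835 * 9000 = 29.9 denier

29.9 denier


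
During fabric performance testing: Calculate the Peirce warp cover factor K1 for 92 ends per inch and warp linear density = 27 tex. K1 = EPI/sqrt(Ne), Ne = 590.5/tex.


Formula: K1 = EPI / sqrt(Ne), with Ne = 590.5 / tex_warp
Step 1: Ne = 590.5 / 27 = 21.87
Step 2: sqrt(Ne) = sqrt(21.87) = 4.6765
Step 3: K1 = 92 / 4.6765 = 19.7

19.7


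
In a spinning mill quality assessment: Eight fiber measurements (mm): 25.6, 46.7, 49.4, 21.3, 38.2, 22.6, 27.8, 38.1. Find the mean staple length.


Formula: Mean = sum of lengths / count
Sum = 25.6 + 46.7 + 49.4 + 21.3 + 38.2 + 22.6 + 27.8 + 38.1
Sum = 269.7 mm
Mean = 269.7 / 8 = 33.71 mm

33.71 mm


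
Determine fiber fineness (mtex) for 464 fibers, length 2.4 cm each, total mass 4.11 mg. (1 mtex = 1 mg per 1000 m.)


Formula: fineness (mtex) = mass (mg) / total length (km) = (mass_mg / total_length_m) * 1000
Step 1: Convert fiber length: 2.4 cm = 0.024 m
Step 2: Total fiber length = 464 * 0.024 = 11.136 m
Step 3: Linear density = 4.11 mg / 11.136 m = 0.3691 mg/m
Step 4: fineness = 0.3691 * 1000 = 369.1 mtex

369.1 mtex


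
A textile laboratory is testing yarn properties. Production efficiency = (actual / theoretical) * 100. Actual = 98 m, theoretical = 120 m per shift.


Formula: Efficiency% = (Actual output / Theoretical output) * 100
Efficiency% = (98 / 120) * 100
Efficiency% = 0.816667 * 100 = 81.6667% ≈ 81.7%

81.7%


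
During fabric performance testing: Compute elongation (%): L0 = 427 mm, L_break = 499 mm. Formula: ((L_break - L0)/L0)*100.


Formula: Elongation (%) = ((L_break - L0) / L0) * 100
Step 1: Extension = 499 - 427 = 72 mm
Step 2: Elongation = (72 / 427) * 100
Step 3: Elongation = 0.168618 * 100 = 16.8618% ≈ 16.9%

16.9%


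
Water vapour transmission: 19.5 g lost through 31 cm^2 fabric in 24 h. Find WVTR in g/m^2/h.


Formula: WVTR = mass_loss / (area * time)
Step 1: Convert area: 31 cm^2 = 0.0031 m^2
Step 2: WVTR = 19.5 g / (0.0031 m^2 * 24 h)
Step 3: WVTR = 19.5 / 0.0744 = 262.1 g/m^2/h

262.1 g/m^2/h


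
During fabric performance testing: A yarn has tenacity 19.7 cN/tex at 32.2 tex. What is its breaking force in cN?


Formula: Breaking force = Tenacity * Linear density
F = 19.7 cN/tex * 32.2 tex
F = 634.34 cN

634.34 cN


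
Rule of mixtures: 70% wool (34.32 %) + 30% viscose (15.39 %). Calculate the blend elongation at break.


Formula: Blend property = (fraction_A * property_A) + (fraction_B * property_B)
Step 1: Contribution A = 70/100 * 34.32 % = 24.024 %
Step 2: Contribution B = 30/100 * 15.39 % = 4.617 %
Step 3: Blend elongation at break = 24.024 + 4.617 = 28.641 %

28.641 %


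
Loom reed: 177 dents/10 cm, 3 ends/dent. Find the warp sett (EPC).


Formula: EPC = (dents per 10 cm * ends per dent) / 10
Step 1: Total ends per 10 cm = 177 * 3 = 531
Step 2: EPC = 531 / 10 = 53.1 ends/cm

53.1 ends/cm


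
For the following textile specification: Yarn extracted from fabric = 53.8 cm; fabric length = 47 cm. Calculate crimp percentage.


Formula: Crimp% = ((L_yarn - L_fabric) / L_fabric) * 100
Step 1: Extension = 53.8 - 47 = 6.8 cm
Step 2: Crimp% = (6.8 / 47) * 100
Step 3: Crimp% = 0.144681 * 100 = 14.4681% ≈ 14.5%

14.5%


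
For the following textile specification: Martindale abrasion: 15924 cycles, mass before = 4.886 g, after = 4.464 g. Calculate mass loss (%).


Formula: Mass loss% = ((m_before - m_after) / m_before) * 100
Step 1: Mass loss = 4.886 - 4.464 = 0.422 g
Step 2: Ratio = 0.422 / 4.886 = 0.0863692
Step 3: Mass loss% = 0.0863692 * 100 = 8.63692% ≈ 8.64%

8.64%


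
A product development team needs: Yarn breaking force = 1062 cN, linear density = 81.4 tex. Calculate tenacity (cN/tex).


Formula: Tenacity = Breaking force / Linear density
Tenacity = 1062 cN / 81.4 tex
Tenacity = 13.05 cN/tex

13.05 cN/tex


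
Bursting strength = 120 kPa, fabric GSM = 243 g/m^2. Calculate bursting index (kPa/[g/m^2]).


Formula: Bursting Index = Bursting Strength / Fabric GSM
BI = 120 kPa / 243 g/m^2
BI = 0.494 kPa/(g/m^2)

0.494 kPa/(g/m^2)


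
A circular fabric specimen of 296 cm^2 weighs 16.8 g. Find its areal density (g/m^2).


Formula: GSM = mass_g / area_m2
Step 1: Convert area: 296 cm^2 = 296 / 10000 = 0.0296 m^2
Step 2: GSM = 16.8 g / 0.0296 m^2 = 567.6 g/m^2

567.6 g/m^2


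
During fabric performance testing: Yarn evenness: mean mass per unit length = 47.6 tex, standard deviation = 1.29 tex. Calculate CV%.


Formula: CV% = (standard deviation / mean) * 100
Step 1: Ratio = 1.29 / 47.6 = 0.027101
Step 2: CV% = 0.027101 * 100 = 2.7101% ≈ 2.7%

2.7%


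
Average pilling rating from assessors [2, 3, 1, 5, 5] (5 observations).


Formula: Mean = sum / count
Sum = 2 + 3 + 1 + 5 + 5 = 16
Mean = 16 / 5 = 3.2

3.2


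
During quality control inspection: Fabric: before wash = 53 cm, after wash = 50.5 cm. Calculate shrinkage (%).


Formula: Shrinkage% = ((L_before - L_after) / L_before) * 100
Step 1: Shrinkage = 53 - 50.5 = 2.5 cm
Step 2: Shrinkage% = (2.5 / 53) * 100
Step 3: Shrinkage% = 0.04717 * 100 = 4.717% ≈ 4.7%

4.7%


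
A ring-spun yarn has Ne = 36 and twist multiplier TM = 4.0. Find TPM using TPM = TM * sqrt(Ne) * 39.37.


Formula: TPM = TM * sqrt(Ne) * 39.37
Step 1: sqrt(Ne) = sqrt(36) = 6
Step 2: TM * sqrt(Ne) = 4.0 * 6 = 24
Step 3: TPM = 24 * 39.37 = 945 twists/m

945 twists/m


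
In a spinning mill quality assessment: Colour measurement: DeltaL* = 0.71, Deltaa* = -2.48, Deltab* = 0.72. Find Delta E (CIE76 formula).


Formula: Delta E = sqrt(dL*^2 + da*^2 + db*^2)
Step 1: dL*^2 = 0.71^2 = 0.5041
Step 2: da*^2 = (-2.48)^2 = 6.1504
Step 3: db*^2 = 0.72^2 = 0.5184
Step 4: Sum = 0.5041 + 6.1504 + 0.5184 = 7.1729
Step 5: Delta E = sqrt(7.1729) = 2.68

2.68 Delta E


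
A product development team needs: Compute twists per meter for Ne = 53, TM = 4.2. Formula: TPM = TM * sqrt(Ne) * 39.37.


Formula: TPM = TM * sqrt(Ne) * 39.37
Step 1: sqrt(Ne) = sqrt(53) = 7.2801
Step 2: TM * sqrt(Ne) = 4.2 * 7.2801 = 30.5764
Step 3: TPM = 30.5764 * 39.37 = 1204 twists/m

1204 twists/m


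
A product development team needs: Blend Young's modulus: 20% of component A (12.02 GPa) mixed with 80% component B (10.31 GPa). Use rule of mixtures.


Formula: Blend property = (fraction_A * property_A) + (fraction_B * property_B)
Step 1: Contribution A = 20/100 * 12.02 GPa = 2.404 GPa
Step 2: Contribution B = 80/100 * 10.31 GPa = 8.248 GPa
Step 3: Blend Young's modulus = 2.404 + 8.248 = 10.652 GPa

10.652 GPa


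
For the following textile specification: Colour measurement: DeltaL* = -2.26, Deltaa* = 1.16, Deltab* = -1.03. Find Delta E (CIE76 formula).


Formula: Delta E = sqrt(dL*^2 + da*^2 + db*^2)
Step 1: dL*^2 = (-2.26)^2 = 5.1076
Step 2: da*^2 = 1.16^2 = 1.3456
Step 3: db*^2 = (-1.03)^2 = 1.0609
Step 4: Sum = 5.1076 + 1.3456 + 1.0609 = 7.5141
Step 5: Delta E = sqrt(7.5141) = 2.74

2.74 Delta E


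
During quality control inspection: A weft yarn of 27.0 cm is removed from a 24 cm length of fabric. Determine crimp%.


Formula: Crimp% = ((L_yarn - L_fabric) / L_fabric) * 100
Step 1: Extension = 27.0 - 24 = 3.0 cm
Step 2: Crimp% = (3.0 / 24) * 100
Step 3: Crimp% = 0.125 * 100 = 12.5%

12.5%


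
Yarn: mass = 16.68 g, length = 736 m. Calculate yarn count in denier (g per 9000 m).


Formula: den = (mass_g / length_m) * 9000
Substituting: den = (16.68 / 736) * 9000
Intermediate: 16.68 / 736 = 0.02266304 g/m
den = 0.02266304 * 9000 = 204.0 denier

204.0 denier


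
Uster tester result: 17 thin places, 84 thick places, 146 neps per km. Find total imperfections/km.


Formula: Total = thin places + thick places + neps
Total = 17 + 84 + 146
Total = 247 imperfections/km

247 imperfections/km


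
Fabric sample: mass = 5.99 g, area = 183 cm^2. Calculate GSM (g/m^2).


Formula: GSM = mass_g / area_m2
Step 1: Convert area: 183 cm^2 = 183 / 10000 = 0.0183 m^2
Step 2: GSM = 5.99 g / 0.0183 m^2 = 327.3 g/m^2

327.3 g/m^2


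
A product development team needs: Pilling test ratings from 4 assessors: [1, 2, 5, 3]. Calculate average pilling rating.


Formula: Mean = sum / count
Sum = 1 + 2 + 5 + 3 = 11
Mean = 11 / 4 = 2.8

2.8


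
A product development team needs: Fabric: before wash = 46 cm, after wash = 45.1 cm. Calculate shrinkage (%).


Formula: Shrinkage% = ((L_before - L_after) / L_before) * 100
Step 1: Shrinkage = 46 - 45.1 = 0.9 cm
Step 2: Shrinkage% = (0.9 / 46) * 100
Step 3: Shrinkage% = 0.019565 * 100 = 1.9565% ≈ 2.0%

2.0%


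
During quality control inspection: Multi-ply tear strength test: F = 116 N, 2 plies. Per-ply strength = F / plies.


Formula: Per-ply strength = Total force / Number of plies
Per-ply = 116 N / 2
Per-ply = 58 N

58 N


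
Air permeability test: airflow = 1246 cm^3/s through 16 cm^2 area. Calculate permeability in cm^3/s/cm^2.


Formula: Air Permeability = Airflow / Test Area
AP = 1246 cm^3/s / 16 cm^2
AP = 77.9 cm^3/s/cm^2

77.9 cm^3/s/cm^2


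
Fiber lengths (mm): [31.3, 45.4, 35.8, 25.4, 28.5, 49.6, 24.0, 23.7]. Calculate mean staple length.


Formula: Mean = sum of lengths / count
Sum = 31.3 + 45.4 + 35.8 + 25.4 + 28.5 + 49.6 + 24.0 + 23.7
Sum = 263.7 mm
Mean = 263.7 / 8 = 32.96 mm

32.96 mm


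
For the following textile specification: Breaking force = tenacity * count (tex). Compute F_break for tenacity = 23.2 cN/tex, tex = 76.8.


Formula: Breaking force = Tenacity * Linear density
F = 23.2 cN/tex * 76.8 tex
F = 1781.76 cN

1781.76 cN


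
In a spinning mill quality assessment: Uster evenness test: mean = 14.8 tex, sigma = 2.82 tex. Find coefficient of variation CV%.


Formula: CV% = (standard deviation / mean) * 100
Step 1: Ratio = 2.82 / 14.8 = 0.190541
Step 2: CV% = 0.190541 * 100 = 19.0541% ≈ 19.1%

19.1%


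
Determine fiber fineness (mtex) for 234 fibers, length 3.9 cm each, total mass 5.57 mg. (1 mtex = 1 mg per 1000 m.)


Formula: fineness (mtex) = mass (mg) / total length (km) = (mass_mg / total_length_m) * 1000
Step 1: Convert fiber length: 3.9 cm = 0.039 m
Step 2: Total fiber length = 234 * 0.039 = 9.126 m
Step 3: Linear density = 5.57 mg / 9.126 m = 0.6103 mg/m
Step 4: fineness = 0.6103 * 1000 = 610.3 mtex

610.3 mtex


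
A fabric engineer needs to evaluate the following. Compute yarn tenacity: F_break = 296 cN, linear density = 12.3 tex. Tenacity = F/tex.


Formula: Tenacity = Breaking force / Linear density
Tenacity = 296 cN / 12.3 tex
Tenacity = 24.07 cN/tex

24.07 cN/tex


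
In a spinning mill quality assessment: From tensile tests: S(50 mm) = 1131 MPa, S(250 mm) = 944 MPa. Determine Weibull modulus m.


Formula: m = ln(L1/L2) / ln(S2/S1)
Step 1: ln(L1/L2) = ln(50/250) = -1.60944
Step 2: S2/S1 = 944/1131 = 0.83466
Step 3: ln(S2/S1) = ln(0.83466) = -0.18073
Step 4: m = -1.60944 / -0.18073 = 8.91

8.91 (Weibull m)


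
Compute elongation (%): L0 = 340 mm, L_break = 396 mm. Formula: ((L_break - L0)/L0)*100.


Formula: Elongation (%) = ((L_break - L0) / L0) * 100
Step 1: Extension = 396 - 340 = 56 mm
Step 2: Elongation = (56 / 340) * 100
Step 3: Elongation = 0.164706 * 100 = 16.4706% ≈ 16.5%

16.5%


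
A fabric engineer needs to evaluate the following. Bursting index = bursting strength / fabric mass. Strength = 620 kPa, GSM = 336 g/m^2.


Formula: Bursting Index = Bursting Strength / Fabric GSM
BI = 620 kPa / 336 g/m^2
BI = 1.845 kPa/(g/m^2)

1.845 kPa/(g/m^2)


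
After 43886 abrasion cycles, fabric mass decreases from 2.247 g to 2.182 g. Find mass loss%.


Formula: Mass loss% = ((m_before - m_after) / m_before) * 100
Step 1: Mass loss = 2.247 - 2.182 = 0.065 g
Step 2: Ratio = 0.065 / 2.247 = 0.0289275
Step 3: Mass loss% = 0.0289275 * 100 = 2.89275% ≈ 2.89%

2.89%


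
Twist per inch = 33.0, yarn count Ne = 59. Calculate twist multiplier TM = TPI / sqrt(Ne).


Formula: TM = TPI / sqrt(Ne)
Step 1: sqrt(Ne) = sqrt(59) = 7.6811
Step 2: TM = 33.0 / 7.6811 = 4.30

4.30 TM


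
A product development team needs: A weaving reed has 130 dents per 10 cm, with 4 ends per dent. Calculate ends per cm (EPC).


Formula: EPC = (dents per 10 cm * ends per dent) / 10
Step 1: Total ends per 10 cm = 130 * 4 = 520
Step 2: EPC = 520 / 10 = 52.0 ends/cm

52.0 ends/cm


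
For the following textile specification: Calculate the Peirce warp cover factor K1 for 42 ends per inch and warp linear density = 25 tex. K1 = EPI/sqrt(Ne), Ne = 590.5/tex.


Formula: K1 = EPI / sqrt(Ne), with Ne = 590.5 / tex_warp
Step 1: Ne = 590.5 / 25 = 23.62
Step 2: sqrt(Ne) = sqrt(23.62) = 4.86
Step 3: K1 = 42 / 4.86 = 8.6

8.6


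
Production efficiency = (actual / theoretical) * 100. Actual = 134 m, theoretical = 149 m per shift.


Formula: Efficiency% = (Actual output / Theoretical output) * 100
Efficiency% = (134 / 149) * 100
Efficiency% = 0.899329 * 100 = 89.9329% ≈ 89.9%

89.9%


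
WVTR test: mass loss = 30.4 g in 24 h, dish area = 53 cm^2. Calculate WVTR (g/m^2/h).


Formula: WVTR = mass_loss / (area * time)
Step 1: Convert area: 53 cm^2 = 0.0053 m^2
Step 2: WVTR = 30.4 g / (0.0053 m^2 * 24 h)
Step 3: WVTR = 30.4 / 0.1272 = 239.0 g/m^2/h

239.0 g/m^2/h


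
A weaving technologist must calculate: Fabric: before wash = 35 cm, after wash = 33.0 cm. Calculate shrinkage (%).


Formula: Shrinkage% = ((L_before - L_after) / L_before) * 100
Step 1: Shrinkage = 35 - 33.0 = 2.0 cm
Step 2: Shrinkage% = (2.0 / 35) * 100
Step 3: Shrinkage% = 0.057143 * 100 = 5.7143% ≈ 5.7%

5.7%


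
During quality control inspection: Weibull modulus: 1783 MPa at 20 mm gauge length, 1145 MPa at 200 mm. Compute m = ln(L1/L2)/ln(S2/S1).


Formula: m = ln(L1/L2) / ln(S2/S1)
Step 1: ln(L1/L2) = ln(20/200) = -2.30259
Step 2: S2/S1 = 1145/1783 = 0.64218
Step 3: ln(S2/S1) = ln(0.64218) = -0.44289
Step 4: m = -2.30259 / -0.44289 = 5.20

5.20 (Weibull m)


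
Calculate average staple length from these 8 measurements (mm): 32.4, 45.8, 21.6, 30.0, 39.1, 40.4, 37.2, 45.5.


Formula: Mean = sum of lengths / count
Sum = 32.4 + 45.8 + 21.6 + 30.0 + 39.1 + 40.4 + 37.2 + 45.5
Sum = 292.0 mm
Mean = 292.0 / 8 = 36.50 mm

36.50 mm


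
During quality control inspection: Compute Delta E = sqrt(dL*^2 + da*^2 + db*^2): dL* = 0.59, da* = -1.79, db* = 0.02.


Formula: Delta E = sqrt(dL*^2 + da*^2 + db*^2)
Step 1: dL*^2 = 0.59^2 = 0.3481
Step 2: da*^2 = (-1.79)^2 = 3.2041
Step 3: db*^2 = 0.02^2 = 0.0004
Step 4: Sum = 0.3481 + 3.2041 + 0.0004 = 3.5526
Step 5: Delta E = sqrt(3.5526) = 1.88

1.88 Delta E


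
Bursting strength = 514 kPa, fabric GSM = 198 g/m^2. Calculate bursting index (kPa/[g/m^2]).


Formula: Bursting Index = Bursting Strength / Fabric GSM
BI = 514 kPa / 198 g/m^2
BI = 2.596 kPa/(g/m^2)

2.596 kPa/(g/m^2)


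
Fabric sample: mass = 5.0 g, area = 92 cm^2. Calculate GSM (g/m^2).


Formula: GSM = mass_g / area_m2
Step 1: Convert area: 92 cm^2 = 92 / 10000 = 0.0092 m^2
Step 2: GSM = 5.0 g / 0.0092 m^2 = 543.5 g/m^2

543.5 g/m^2


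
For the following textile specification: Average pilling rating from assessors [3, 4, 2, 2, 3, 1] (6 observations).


Formula: Mean = sum / count
Sum = 3 + 4 + 2 + 2 + 3 + 1 = 15
Mean = 15 / 6 = 2.5

2.5


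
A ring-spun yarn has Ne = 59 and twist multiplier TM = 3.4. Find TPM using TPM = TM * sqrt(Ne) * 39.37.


Formula: TPM = TM * sqrt(Ne) * 39.37
Step 1: sqrt(Ne) = sqrt(59) = 7.6811
Step 2: TM * sqrt(Ne) = 3.4 * 7.6811 = 26.1157
Step 3: TPM = 26.1157 * 39.37 = 1028 twists/m

1028 twists/m


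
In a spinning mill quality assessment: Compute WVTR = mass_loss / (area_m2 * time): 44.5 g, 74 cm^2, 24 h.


Formula: WVTR = mass_loss / (area * time)
Step 1: Convert area: 74 cm^2 = 0.0074 m^2
Step 2: WVTR = 44.5 g / (0.0074 m^2 * 24 h)
Step 3: WVTR = 44.5 / 0.1776 = 250.6 g/m^2/h

250.6 g/m^2/h


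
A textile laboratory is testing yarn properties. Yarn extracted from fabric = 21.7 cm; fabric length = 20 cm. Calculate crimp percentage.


Formula: Crimp% = ((L_yarn - L_fabric) / L_fabric) * 100
Step 1: Extension = 21.7 - 20 = 1.7 cm
Step 2: Crimp% = (1.7 / 20) * 100
Step 3: Crimp% = 0.085 * 100 = 8.5%

8.5%


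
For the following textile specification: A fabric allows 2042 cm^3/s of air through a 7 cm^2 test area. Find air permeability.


Formula: Air Permeability = Airflow / Test Area
AP = 2042 cm^3/s / 7 cm^2
AP = 291.7 cm^3/s/cm^2

291.7 cm^3/s/cm^2


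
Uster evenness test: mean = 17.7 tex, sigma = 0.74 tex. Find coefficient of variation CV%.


Formula: CV% = (standard deviation / mean) * 100
Step 1: Ratio = 0.74 / 17.7 = 0.041808
Step 2: CV% = 0.041808 * 100 = 4.1808% ≈ 4.2%

4.2%


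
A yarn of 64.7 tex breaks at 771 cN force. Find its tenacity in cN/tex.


Formula: Tenacity = Breaking force / Linear density
Tenacity = 771 cN / 64.7 tex
Tenacity = 11.92 cN/tex

11.92 cN/tex


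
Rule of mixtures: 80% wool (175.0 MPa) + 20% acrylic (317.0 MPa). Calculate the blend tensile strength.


Formula: Blend property = (fraction_A * property_A) + (fraction_B * property_B)
Step 1: Contribution A = 80/100 * 175.0 MPa = 140.0 MPa
Step 2: Contribution B = 20/100 * 317.0 MPa = 63.4 MPa
Step 3: Blend tensile strength = 140.0 + 63.4 = 203.4 MPa

203.4 MPa


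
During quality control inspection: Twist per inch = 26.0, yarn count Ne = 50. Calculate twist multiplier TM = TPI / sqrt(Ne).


Formula: TM = TPI / sqrt(Ne)
Step 1: sqrt(Ne) = sqrt(50) = 7.0711
Step 2: TM = 26.0 / 7.0711 = 3.68

3.68 TM


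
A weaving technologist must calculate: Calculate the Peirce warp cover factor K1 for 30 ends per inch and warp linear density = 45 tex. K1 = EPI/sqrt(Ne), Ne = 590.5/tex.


Formula: K1 = EPI / sqrt(Ne), with Ne = 590.5 / tex_warp
Step 1: Ne = 590.5 / 45 = 13.122
Step 2: sqrt(Ne) = sqrt(13.122) = 3.6224
Step 3: K1 = 30 / 3.6224 = 8.3

8.3


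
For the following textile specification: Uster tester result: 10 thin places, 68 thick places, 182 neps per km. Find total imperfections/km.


Formula: Total = thin places + thick places + neps
Total = 10 + 68 + 182
Total = 260 imperfections/km

260 imperfections/km


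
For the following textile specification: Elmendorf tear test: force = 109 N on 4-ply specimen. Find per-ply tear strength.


Formula: Per-ply strength = Total force / Number of plies
Per-ply = 109 N / 4
Per-ply = 27.25 N

27.25 N


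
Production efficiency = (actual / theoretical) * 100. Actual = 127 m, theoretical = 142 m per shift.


Formula: Efficiency% = (Actual output / Theoretical output) * 100
Efficiency% = (127 / 142) * 100
Efficiency% = 0.894366 * 100 = 89.4366% ≈ 89.4%

89.4%


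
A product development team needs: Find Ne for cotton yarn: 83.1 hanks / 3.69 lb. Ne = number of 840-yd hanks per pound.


Formula: Ne = hanks / mass_lb
Substituting: Ne = 83.1 / 3.69
Ne = 22.5

22.5 Ne


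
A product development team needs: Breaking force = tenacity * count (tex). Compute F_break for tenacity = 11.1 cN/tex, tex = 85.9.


Formula: Breaking force = Tenacity * Linear density
F = 11.1 cN/tex * 85.9 tex
F = 953.49 cN

953.49 cN


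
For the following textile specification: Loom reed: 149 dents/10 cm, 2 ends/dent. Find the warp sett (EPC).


Formula: EPC = (dents per 10 cm * ends per dent) / 10
Step 1: Total ends per 10 cm = 149 * 2 = 298
Step 2: EPC = 298 / 10 = 29.8 ends/cm

29.8 ends/cm


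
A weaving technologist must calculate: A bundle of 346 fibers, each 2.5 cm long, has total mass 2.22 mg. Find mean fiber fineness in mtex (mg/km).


Formula: fineness (mtex) = mass (mg) / total length (km) = (mass_mg / total_length_m) * 1000
Step 1: Convert fiber length: 2.5 cm = 0.025 m
Step 2: Total fiber length = 346 * 0.025 = 8.65 m
Step 3: Linear density = 2.22 mg / 8.65 m = 0.2566 mg/m
Step 4: fineness = 0.2566 * 1000 = 256.6 mtex

256.6 mtex


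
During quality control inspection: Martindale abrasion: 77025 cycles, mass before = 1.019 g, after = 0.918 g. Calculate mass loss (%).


Formula: Mass loss% = ((m_before - m_after) / m_before) * 100
Step 1: Mass loss = 1.019 - 0.918 = 0.101 g
Step 2: Ratio = 0.101 / 1.019 = 0.0991168
Step 3: Mass loss% = 0.0991168 * 100 = 9.91168% ≈ 9.91%

9.91%


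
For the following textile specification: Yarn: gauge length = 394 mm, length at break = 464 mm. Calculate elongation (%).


Formula: Elongation (%) = ((L_break - L0) / L0) * 100
Step 1: Extension = 464 - 394 = 70 mm
Step 2: Elongation = (70 / 394) * 100
Step 3: Elongation = 0.177665 * 100 = 17.7665% ≈ 17.8%

17.8%


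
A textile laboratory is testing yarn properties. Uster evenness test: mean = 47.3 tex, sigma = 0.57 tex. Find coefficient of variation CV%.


Formula: CV% = (standard deviation / mean) * 100
Step 1: Ratio = 0.57 / 47.3 = 0.012051
Step 2: CV% = 0.012051 * 100 = 1.2051% ≈ 1.2%

1.2%


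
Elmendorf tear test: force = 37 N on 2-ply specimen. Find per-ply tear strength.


Formula: Per-ply strength = Total force / Number of plies
Per-ply = 37 N / 2
Per-ply = 18.5 N

18.5 N


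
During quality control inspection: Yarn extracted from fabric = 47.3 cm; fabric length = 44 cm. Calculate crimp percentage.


Formula: Crimp% = ((L_yarn - L_fabric) / L_fabric) * 100
Step 1: Extension = 47.3 - 44 = 3.3 cm
Step 2: Crimp% = (3.3 / 44) * 100
Step 3: Crimp% = 0.075 * 100 = 7.5%

7.5%


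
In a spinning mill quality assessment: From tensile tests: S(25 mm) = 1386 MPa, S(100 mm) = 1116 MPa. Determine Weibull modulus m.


Formula: m = ln(L1/L2) / ln(S2/S1)
Step 1: ln(L1/L2) = ln(25/100) = -1.38629
Step 2: S2/S1 = 1116/1386 = 0.80519
Step 3: ln(S2/S1) = ln(0.80519) = -0.21668
Step 4: m = -1.38629 / -0.21668 = 6.40

6.40 (Weibull m)


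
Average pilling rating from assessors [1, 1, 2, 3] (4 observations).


Formula: Mean = sum / count
Sum = 1 + 1 + 2 + 3 = 7
Mean = 7 / 4 = 1.8

1.8


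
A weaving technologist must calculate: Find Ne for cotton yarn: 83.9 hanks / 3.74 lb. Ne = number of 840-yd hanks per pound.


Formula: Ne = hanks / mass_lb
Substituting: Ne = 83.9 / 3.74
Ne = 22.4

22.4 Ne


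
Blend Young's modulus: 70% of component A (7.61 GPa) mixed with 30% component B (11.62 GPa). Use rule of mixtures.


Formula: Blend property = (fraction_A * property_A) + (fraction_B * property_B)
Step 1: Contribution A = 70/100 * 7.61 GPa = 5.327 GPa
Step 2: Contribution B = 30/100 * 11.62 GPa = 3.486 GPa
Step 3: Blend Young's modulus = 5.327 + 3.486 = 8.813 GPa

8.813 GPa


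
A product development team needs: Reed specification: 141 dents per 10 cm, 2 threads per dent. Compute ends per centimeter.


Formula: EPC = (dents per 10 cm * ends per dent) / 10
Step 1: Total ends per 10 cm = 141 * 2 = 282
Step 2: EPC = 282 / 10 = 28.2 ends/cm

28.2 ends/cm


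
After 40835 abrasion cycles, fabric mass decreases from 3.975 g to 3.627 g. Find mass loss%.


Formula: Mass loss% = ((m_before - m_after) / m_before) * 100
Step 1: Mass loss = 3.975 - 3.627 = 0.348 g
Step 2: Ratio = 0.348 / 3.975 = 0.0875472
Step 3: Mass loss% = 0.0875472 * 100 = 8.75472% ≈ 8.75%

8.75%


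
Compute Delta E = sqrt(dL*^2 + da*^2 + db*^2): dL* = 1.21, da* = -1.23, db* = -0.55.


Formula: Delta E = sqrt(dL*^2 + da*^2 + db*^2)
Step 1: dL*^2 = 1.21^2 = 1.4641
Step 2: da*^2 = (-1.23)^2 = 1.5129
Step 3: db*^2 = (-0.55)^2 = 0.3025
Step 4: Sum = 1.4641 + 1.5129 + 0.3025 = 3.2795
Step 5: Delta E = sqrt(3.2795) = 1.81

1.81 Delta E


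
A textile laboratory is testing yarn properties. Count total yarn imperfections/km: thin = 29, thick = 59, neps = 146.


Formula: Total = thin places + thick places + neps
Total = 29 + 59 + 146
Total = 234 imperfections/km

234 imperfections/km


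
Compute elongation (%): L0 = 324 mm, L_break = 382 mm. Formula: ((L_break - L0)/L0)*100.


Formula: Elongation (%) = ((L_break - L0) / L0) * 100
Step 1: Extension = 382 - 324 = 58 mm
Step 2: Elongation = (58 / 324) * 100
Step 3: Elongation = 0.179012 * 100 = 17.9012% ≈ 17.9%

17.9%


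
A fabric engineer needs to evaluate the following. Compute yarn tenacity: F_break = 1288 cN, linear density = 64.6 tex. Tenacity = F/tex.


Formula: Tenacity = Breaking force / Linear density
Tenacity = 1288 cN / 64.6 tex
Tenacity = 19.94 cN/tex

19.94 cN/tex


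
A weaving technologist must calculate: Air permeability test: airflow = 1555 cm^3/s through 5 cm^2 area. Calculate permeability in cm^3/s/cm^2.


Formula: Air Permeability = Airflow / Test Area
AP = 1555 cm^3/s / 5 cm^2
AP = 311.0 cm^3/s/cm^2

311.0 cm^3/s/cm^2


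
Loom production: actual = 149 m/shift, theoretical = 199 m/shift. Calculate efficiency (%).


Formula: Efficiency% = (Actual output / Theoretical output) * 100
Efficiency% = (149 / 199) * 100
Efficiency% = 0.748744 * 100 = 74.8744% ≈ 74.9%

74.9%


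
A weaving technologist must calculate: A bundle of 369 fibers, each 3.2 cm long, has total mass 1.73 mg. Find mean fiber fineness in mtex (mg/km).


Formula: fineness (mtex) = mass (mg) / total length (km) = (mass_mg / total_length_m) * 1000
Step 1: Convert fiber length: 3.2 cm = 0.032 m
Step 2: Total fiber length = 369 * 0.032 = 11.808 m
Step 3: Linear density = 1.73 mg / 11.808 m = 0.1465 mg/m
Step 4: fineness = 0.1465 * 1000 = 146.5 mtex

146.5 mtex


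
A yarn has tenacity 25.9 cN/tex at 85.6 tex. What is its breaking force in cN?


Formula: Breaking force = Tenacity * Linear density
F = 25.9 cN/tex * 85.6 tex
F = 2217.04 cN

2217.04 cN


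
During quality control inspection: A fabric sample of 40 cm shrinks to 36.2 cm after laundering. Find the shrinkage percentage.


Formula: Shrinkage% = ((L_before - L_after) / L_before) * 100
Step 1: Shrinkage = 40 - 36.2 = 3.8 cm
Step 2: Shrinkage% = (3.8 / 40) * 100
Step 3: Shrinkage% = 0.095 * 100 = 9.5%

9.5%


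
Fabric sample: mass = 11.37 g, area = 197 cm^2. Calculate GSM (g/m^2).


Formula: GSM = mass_g / area_m2
Step 1: Convert area: 197 cm^2 = 197 / 10000 = 0.0197 m^2
Step 2: GSM = 11.37 g / 0.0197 m^2 = 577.2 g/m^2

577.2 g/m^2


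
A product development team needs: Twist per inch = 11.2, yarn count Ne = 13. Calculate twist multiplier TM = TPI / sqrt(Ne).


Formula: TM = TPI / sqrt(Ne)
Step 1: sqrt(Ne) = sqrt(13) = 3.6056
Step 2: TM = 11.2 / 3.6056 = 3.11

3.11 TM


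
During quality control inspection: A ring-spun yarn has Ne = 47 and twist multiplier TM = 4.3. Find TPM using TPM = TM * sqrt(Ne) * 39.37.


Formula: TPM = TM * sqrt(Ne) * 39.37
Step 1: sqrt(Ne) = sqrt(47) = 6.8557
Step 2: TM * sqrt(Ne) = 4.3 * 6.8557 = 29.4795
Step 3: TPM = 29.4795 * 39.37 = 1161 twists/m

1161 twists/m


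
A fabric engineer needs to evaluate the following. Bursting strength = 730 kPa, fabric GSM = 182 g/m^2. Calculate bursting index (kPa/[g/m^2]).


Formula: Bursting Index = Bursting Strength / Fabric GSM
BI = 730 kPa / 182 g/m^2
BI = 4.011 kPa/(g/m^2)

4.011 kPa/(g/m^2)


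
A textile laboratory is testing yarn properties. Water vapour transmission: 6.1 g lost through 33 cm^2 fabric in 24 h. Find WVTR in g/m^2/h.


Formula: WVTR = mass_loss / (area * time)
Step 1: Convert area: 33 cm^2 = 0.0033 m^2
Step 2: WVTR = 6.1 g / (0.0033 m^2 * 24 h)
Step 3: WVTR = 6.1 / 0.0792 = 77.0 g/m^2/h

77.0 g/m^2/h


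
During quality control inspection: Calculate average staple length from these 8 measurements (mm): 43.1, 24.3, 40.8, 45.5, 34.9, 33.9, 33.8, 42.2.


Formula: Mean = sum of lengths / count
Sum = 43.1 + 24.3 + 40.8 + 45.5 + 34.9 + 33.9 + 33.8 + 42.2
Sum = 298.5 mm
Mean = 298.5 / 8 = 37.31 mm

37.31 mm


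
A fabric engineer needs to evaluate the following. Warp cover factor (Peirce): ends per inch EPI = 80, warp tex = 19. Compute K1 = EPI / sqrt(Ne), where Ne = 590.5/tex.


Formula: K1 = EPI / sqrt(Ne), with Ne = 590.5 / tex_warp
Step 1: Ne = 590.5 / 19 = 31.079
Step 2: sqrt(Ne) = sqrt(31.079) = 5.5749
Step 3: K1 = 80 / 5.5749 = 14.4

14.4


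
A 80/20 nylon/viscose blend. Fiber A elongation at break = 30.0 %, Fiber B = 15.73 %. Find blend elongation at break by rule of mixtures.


Formula: Blend property = (fraction_A * property_A) + (fraction_B * property_B)
Step 1: Contribution A = 80/100 * 30.0 % = 24.0 %
Step 2: Contribution B = 20/100 * 15.73 % = 3.146 %
Step 3: Blend elongation at break = 24.0 + 3.146 = 27.146 %

27.146 %


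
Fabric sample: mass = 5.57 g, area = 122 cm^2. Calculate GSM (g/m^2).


Formula: GSM = mass_g / area_m2
Step 1: Convert area: 122 cm^2 = 122 / 10000 = 0.0122 m^2
Step 2: GSM = 5.57 g / 0.0122 m^2 = 456.6 g/m^2

456.6 g/m^2


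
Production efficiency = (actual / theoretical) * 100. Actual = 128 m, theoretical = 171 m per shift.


Formula: Efficiency% = (Actual output / Theoretical output) * 100
Efficiency% = (128 / 171) * 100
Efficiency% = 0.748538 * 100 = 74.8538% ≈ 74.9%

74.9%


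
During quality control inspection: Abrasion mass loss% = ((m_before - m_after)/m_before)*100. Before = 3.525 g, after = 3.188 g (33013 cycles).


Formula: Mass loss% = ((m_before - m_after) / m_before) * 100
Step 1: Mass loss = 3.525 - 3.188 = 0.337 g
Step 2: Ratio = 0.337 / 3.525 = 0.0956028
Step 3: Mass loss% = 0.0956028 * 100 = 9.56028% ≈ 9.56%

9.56%


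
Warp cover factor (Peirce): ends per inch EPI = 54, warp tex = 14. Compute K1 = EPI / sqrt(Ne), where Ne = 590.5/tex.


Formula: K1 = EPI / sqrt(Ne), with Ne = 590.5 / tex_warp
Step 1: Ne = 590.5 / 14 = 42.179
Step 2: sqrt(Ne) = sqrt(42.179) = 6.4945
Step 3: K1 = 54 / 6.4945 = 8.3

8.3


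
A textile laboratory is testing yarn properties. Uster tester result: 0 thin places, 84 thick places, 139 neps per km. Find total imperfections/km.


Formula: Total = thin places + thick places + neps
Total = 0 + 84 + 139
Total = 223 imperfections/km

223 imperfections/km


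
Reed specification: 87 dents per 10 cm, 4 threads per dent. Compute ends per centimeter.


Formula: EPC = (dents per 10 cm * ends per dent) / 10
Step 1: Total ends per 10 cm = 87 * 4 = 348
Step 2: EPC = 348 / 10 = 34.8 ends/cm

34.8 ends/cm


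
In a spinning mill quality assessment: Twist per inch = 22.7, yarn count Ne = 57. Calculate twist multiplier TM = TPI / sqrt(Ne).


Formula: TM = TPI / sqrt(Ne)
Step 1: sqrt(Ne) = sqrt(57) = 7.5498
Step 2: TM = 22.7 / 7.5498 = 3.01

3.01 TM


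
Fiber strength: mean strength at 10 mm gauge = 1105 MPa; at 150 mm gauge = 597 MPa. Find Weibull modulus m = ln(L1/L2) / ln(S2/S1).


Formula: m = ln(L1/L2) / ln(S2/S1)
Step 1: ln(L1/L2) = ln(10/150) = -2.70805
Step 2: S2/S1 = 597/1105 = 0.54027
Step 3: ln(S2/S1) = ln(0.54027) = -0.61569
Step 4: m = -2.70805 / -0.61569 = 4.40

4.40 (Weibull m)


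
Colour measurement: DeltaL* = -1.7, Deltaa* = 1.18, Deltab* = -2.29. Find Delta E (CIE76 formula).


Formula: Delta E = sqrt(dL*^2 + da*^2 + db*^2)
Step 1: dL*^2 = (-1.7)^2 = 2.89
Step 2: da*^2 = 1.18^2 = 1.3924
Step 3: db*^2 = (-2.29)^2 = 5.2441
Step 4: Sum = 2.89 + 1.3924 + 5.2441 = 9.5265
Step 5: Delta E = sqrt(9.5265) = 3.09

3.09 Delta E
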